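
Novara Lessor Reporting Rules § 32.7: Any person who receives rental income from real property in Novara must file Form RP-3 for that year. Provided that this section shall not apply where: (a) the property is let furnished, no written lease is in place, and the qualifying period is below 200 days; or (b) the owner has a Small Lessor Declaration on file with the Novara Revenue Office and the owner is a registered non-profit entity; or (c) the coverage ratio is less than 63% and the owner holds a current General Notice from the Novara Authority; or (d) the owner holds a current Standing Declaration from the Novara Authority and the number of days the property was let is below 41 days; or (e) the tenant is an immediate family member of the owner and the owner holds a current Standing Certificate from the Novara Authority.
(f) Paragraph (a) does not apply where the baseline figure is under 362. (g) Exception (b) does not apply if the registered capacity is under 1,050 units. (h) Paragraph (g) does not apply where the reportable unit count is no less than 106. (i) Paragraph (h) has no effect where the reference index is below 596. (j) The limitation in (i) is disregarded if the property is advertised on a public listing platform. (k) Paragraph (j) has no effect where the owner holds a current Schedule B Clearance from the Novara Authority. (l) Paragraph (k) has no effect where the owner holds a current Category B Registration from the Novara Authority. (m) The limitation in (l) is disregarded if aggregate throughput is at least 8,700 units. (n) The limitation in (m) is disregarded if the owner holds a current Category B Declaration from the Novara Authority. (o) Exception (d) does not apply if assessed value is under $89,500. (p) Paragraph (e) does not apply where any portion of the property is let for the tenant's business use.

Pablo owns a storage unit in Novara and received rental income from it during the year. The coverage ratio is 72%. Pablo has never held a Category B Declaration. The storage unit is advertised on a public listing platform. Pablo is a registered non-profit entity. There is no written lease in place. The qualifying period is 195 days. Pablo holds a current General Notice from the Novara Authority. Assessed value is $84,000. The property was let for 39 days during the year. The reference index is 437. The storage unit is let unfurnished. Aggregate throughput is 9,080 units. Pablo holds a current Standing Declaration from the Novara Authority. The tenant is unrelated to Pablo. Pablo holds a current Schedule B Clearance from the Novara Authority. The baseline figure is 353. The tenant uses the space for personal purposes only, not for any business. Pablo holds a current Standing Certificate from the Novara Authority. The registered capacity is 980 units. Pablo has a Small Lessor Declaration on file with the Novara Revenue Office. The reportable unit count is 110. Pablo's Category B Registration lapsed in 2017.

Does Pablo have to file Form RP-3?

Yes — Pablo must file Form RP-3.

Exception (a) requires that the property is let furnished; but the property is let unfurnished, so (a) is unavailable.
Exception (b) is satisfied on its face — a Small Lessor Declaration is on file; Pablo is a registered non-profit. But: (g) is engaged — the registered capacity is 980 units, under the 1,050 units limit. (h) is triggered (the reportable unit count is 110, meeting the 106 threshold), but is set aside by (i): (i) is triggered — the reference index is 437, below the 596 limit. (j) applies (the property is publicly advertised), but is set aside by (k): (k) applies — a current Schedule B Clearance is held. (l), which would lift (k), is inapplicable — no current Category B Registration is held. So (b) is unavailable.
Exception (c) requires that the coverage ratio is less than 63%; but the coverage ratio is 72%, not less than 63%, so (c) is unavailable.
All of (d)'s requirements are met (a current Standing Declaration is held; the number of days the property was let is 39 days, below the 41 days limit). Turning to paragraph (o): (o) operates — assessed value is $84,000, under the $89,500 limit. So (d) is unavailable.
Exception (e) fails — the tenant is unrelated to the owner.
No exception displaces § 32.7.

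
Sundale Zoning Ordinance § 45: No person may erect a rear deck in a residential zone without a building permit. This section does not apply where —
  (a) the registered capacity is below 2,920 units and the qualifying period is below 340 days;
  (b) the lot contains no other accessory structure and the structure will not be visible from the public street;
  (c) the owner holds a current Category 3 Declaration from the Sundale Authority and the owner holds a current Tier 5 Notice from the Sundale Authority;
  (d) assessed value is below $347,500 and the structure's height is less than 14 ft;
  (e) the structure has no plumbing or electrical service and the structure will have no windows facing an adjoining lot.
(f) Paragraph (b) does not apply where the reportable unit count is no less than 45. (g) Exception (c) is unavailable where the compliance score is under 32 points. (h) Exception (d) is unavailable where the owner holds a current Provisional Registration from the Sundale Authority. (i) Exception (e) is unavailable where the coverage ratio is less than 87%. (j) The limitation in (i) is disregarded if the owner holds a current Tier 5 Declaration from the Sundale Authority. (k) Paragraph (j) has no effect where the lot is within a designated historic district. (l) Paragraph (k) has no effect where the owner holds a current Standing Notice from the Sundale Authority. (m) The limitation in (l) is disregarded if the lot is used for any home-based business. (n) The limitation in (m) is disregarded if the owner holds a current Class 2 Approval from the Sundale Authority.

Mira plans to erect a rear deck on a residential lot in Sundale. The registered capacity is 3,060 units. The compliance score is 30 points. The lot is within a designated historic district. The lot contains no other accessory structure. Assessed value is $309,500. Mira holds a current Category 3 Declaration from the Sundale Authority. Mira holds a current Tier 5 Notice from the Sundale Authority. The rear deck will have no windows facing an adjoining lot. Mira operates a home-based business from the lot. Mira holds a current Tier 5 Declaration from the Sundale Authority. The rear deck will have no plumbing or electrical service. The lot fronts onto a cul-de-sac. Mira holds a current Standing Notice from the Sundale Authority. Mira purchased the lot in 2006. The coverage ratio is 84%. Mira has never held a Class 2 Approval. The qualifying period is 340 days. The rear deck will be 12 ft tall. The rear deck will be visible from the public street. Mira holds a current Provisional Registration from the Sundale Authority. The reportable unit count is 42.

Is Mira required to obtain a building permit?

Yes — Mira must obtain a building permit.

Exception (a) requires that the registered capacity is below 2,920 units; but the registered capacity is 3,060 units, not below 2,920 units, so (a) is unavailable.
Exception (b) fails — the structure will be visible from the street.
Exception (c) is satisfied on its face — a current Category 3 Declaration is held; a current Tier 5 Notice is held. Turning to paragraph (g): (g) operates against (c): the compliance score is 30 points, under the 32 points limit. So (c) is unavailable.
All of (d)'s requirements are met (assessed value is $309,500, below the $347,500 limit; the structure's height is 12 ft, less than the 14 ft limit). However, paragraph (h) must be considered: (h) operates against (d): a current Provisional Registration is held. Exception (d) does not apply.
Exception (e)'s conditions are all satisfied: there is no plumbing or electrical service; no windows face an adjoining lot. Turning to paragraphs (i)–(n): (i) is triggered — the coverage ratio is 84%, less than the 87% limit. (j) would limit (i) — a current Tier 5 Declaration is held — but (k) sets (j) aside: (k) applies — the lot is in a historic district. (l) would limit (k) — a current Standing Notice is held — but (m) sets (l) aside: (m) operates against (l): a home-based business operates on the lot. (n), which would lift (m), is not triggered — there is no Class 2 Approval in force. Exception (e) does not apply.
No exception displaces § 45.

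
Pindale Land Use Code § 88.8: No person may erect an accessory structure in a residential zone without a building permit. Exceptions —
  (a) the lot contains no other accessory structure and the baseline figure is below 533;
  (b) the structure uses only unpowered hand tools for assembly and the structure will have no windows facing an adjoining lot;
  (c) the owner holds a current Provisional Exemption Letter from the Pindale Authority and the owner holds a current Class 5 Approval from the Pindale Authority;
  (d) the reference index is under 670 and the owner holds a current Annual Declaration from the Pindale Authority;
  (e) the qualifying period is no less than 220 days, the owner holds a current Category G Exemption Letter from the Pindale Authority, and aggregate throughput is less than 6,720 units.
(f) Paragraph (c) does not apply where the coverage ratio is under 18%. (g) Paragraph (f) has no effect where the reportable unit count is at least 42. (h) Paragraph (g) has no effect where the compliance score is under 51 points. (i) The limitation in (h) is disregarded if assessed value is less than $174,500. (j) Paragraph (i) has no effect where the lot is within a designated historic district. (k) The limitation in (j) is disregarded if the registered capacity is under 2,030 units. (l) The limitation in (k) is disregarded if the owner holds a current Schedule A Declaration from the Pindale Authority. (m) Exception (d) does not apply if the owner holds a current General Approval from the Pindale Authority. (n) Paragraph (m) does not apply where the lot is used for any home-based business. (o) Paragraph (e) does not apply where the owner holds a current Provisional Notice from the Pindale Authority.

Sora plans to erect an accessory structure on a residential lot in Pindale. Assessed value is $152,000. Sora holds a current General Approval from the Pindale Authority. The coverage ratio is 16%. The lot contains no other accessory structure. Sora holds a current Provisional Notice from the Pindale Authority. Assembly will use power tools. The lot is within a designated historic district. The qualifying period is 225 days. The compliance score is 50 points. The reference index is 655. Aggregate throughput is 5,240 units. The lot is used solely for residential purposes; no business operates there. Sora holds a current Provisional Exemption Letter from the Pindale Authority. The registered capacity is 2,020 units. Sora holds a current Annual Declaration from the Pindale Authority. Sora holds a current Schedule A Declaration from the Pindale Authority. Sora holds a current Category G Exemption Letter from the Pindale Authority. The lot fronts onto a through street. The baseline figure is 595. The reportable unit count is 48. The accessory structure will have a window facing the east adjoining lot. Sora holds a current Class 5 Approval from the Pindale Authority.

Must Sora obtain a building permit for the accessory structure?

Exception (a) requires that the baseline figure is below 533; but the baseline figure is 595, not below 533, so (a) is unavailable.
Exception (b) requires that the structure uses only unpowered hand tools for assembly; but assembly uses power tools, so (b) is unavailable.
Exception (c) is satisfied on its face — a current Provisional Exemption Letter is held; a current Class 5 Approval is held. However, paragraphs (f)–(l) must be considered: (f) is engaged — the coverage ratio is 16%, under the 18% limit. (g) would limit (f) — the reportable unit count is 48, meeting the 42 threshold — but (h) sets (g) aside: (h) operates against (g): the compliance score is 50 points, under the 51 points limit. (i) would limit (h) — assessed value is $152,000, less than the $174,500 limit — but (j) sets (i) aside: (j) operates against (i): the lot is in a historic district. (k) is engaged (the registered capacity is 2,020 units, under the 2,030 units limit), but yields to (l): (l) operates against (k): a current Schedule A Declaration is held. (c) is therefore removed.
Exception (d) is satisfied on its face — the reference index is 655, under the 670 limit; a current Annual Declaration is held. However, paragraphs (m)–(n) must be considered: (m) operates against (d): a current General Approval is held. (n) does not operate here (the lot is solely residential), so (m) stands. (d) is therefore removed.
Exception (e): the qualifying period is 225 days, meeting the 220 days threshold; a current Category G Exemption Letter is held; aggregate throughput is 5,240 units, less than the 6,720 units limit — every condition holds. But applying paragraph (o): (o) operates against (e): a current Provisional Notice is held. (e) is therefore removed.
None of the exceptions is available; § 88.8 applies in full.

Yes — Sora must obtain a building permit.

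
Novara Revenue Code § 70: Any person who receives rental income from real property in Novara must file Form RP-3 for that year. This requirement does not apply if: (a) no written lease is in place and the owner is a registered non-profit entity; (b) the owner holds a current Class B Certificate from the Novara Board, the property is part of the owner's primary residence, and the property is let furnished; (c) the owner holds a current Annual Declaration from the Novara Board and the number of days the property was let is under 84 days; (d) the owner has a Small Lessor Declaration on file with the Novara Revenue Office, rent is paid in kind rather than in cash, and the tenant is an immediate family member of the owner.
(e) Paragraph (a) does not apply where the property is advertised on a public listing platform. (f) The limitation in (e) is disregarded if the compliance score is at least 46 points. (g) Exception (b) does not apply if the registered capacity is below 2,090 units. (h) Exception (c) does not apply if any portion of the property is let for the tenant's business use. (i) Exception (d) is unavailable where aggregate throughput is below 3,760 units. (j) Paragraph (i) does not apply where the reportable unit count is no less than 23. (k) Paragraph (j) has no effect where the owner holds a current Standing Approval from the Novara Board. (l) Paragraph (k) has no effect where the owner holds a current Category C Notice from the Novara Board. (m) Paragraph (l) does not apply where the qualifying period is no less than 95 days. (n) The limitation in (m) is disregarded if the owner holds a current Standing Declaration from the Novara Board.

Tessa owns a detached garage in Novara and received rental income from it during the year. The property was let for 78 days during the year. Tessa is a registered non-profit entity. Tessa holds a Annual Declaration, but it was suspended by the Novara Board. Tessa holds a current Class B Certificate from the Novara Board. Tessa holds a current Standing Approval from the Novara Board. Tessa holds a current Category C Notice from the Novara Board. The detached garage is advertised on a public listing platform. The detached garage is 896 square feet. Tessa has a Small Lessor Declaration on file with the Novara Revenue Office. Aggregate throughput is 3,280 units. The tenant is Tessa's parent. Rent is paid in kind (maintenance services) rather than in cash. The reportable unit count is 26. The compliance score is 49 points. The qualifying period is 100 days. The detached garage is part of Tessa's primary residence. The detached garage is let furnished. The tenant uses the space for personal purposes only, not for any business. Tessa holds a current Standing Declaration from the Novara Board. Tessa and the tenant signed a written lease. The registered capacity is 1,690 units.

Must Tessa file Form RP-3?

No — exception (d) applies; Tessa is not required to file Form RP-3.

Exception (a) fails — a written lease is in place.
Exception (b)'s conditions are all satisfied: a current Class B Certificate is held; the detached garage is part of the primary residence; the property is let furnished. But applying paragraph (g): (g) operates — the registered capacity is 1,690 units, below the 2,090 units limit. Exception (b) does not apply.
Exception (c) fails — there is no Annual Declaration in force.
All of (d)'s requirements are met (a Small Lessor Declaration is on file; rent is paid in kind; the tenant is an immediate family member). As to paragraphs (i)–(n): (i) would limit (d) — aggregate throughput is 3,280 units, below the 3,760 units limit — but (j) sets (i) aside: (j) operates against (i): the reportable unit count is 26, meeting the 23 threshold. (k) would limit (j) — a current Standing Approval is held — but (l) sets (k) aside: (l) operates against (k): a current Category C Notice is held. (m) would limit (l) — the qualifying period is 100 days, meeting the 95 days threshold — but (n) sets (m) aside: (n) is triggered — a current Standing Declaration is held. Exception (d) stands.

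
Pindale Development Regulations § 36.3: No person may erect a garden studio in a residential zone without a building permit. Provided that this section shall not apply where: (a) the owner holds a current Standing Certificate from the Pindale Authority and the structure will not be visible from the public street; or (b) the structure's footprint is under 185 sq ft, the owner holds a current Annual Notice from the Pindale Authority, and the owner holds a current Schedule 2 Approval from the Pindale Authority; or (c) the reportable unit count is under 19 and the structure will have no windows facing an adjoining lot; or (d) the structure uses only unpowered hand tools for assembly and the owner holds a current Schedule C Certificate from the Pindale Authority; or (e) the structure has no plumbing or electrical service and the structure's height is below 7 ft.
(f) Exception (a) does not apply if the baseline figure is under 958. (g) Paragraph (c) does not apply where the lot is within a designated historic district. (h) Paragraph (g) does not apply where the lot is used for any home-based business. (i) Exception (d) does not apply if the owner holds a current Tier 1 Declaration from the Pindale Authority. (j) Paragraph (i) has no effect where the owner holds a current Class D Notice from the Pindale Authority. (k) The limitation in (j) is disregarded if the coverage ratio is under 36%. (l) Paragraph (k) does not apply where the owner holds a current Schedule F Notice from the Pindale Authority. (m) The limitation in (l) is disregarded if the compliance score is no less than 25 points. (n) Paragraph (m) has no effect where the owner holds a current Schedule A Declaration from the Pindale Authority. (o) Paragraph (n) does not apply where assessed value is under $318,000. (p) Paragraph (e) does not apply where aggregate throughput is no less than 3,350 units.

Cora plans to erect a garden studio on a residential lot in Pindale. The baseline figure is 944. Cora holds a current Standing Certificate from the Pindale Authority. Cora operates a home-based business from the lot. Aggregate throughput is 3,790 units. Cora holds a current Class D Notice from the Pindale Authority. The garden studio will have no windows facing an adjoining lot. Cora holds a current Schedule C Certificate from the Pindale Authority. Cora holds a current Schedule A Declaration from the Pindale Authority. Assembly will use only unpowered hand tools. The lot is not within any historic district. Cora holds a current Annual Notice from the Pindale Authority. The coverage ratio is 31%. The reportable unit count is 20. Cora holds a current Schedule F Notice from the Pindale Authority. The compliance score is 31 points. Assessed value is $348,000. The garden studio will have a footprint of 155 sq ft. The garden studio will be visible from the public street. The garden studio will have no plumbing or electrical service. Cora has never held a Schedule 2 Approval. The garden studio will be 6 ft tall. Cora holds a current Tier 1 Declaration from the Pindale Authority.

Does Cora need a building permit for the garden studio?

Exception (a) requires that the structure will not be visible from the public street; but the structure will be visible from the street, so (a) is unavailable.
Exception (b) does not apply: the Schedule 2 Approval is not current.
Exception (c) fails — the reportable unit count is 20, not under 19.
Exception (d) is satisfied on its face — assembly uses only hand tools; a current Schedule C Certificate is held. Applying paragraphs (i)–(o): (i) would limit (d) — a current Tier 1 Declaration is held — but (j) sets (i) aside: (j) is engaged — a current Class D Notice is held. (k) would limit (j) — the coverage ratio is 31%, under the 36% limit — but (l) sets (k) aside: (l) applies — a current Schedule F Notice is held. (m) is triggered (the compliance score is 31 points, meeting the 25 points threshold), but yields to (n): (n) operates against (m): a current Schedule A Declaration is held. (o), which would lift (n), does not operate here — assessed value is $348,000, not under $318,000. (d) remains available.
Exception (e): there is no plumbing or electrical service; the structure's height is 6 ft, below the 7 ft limit — every condition holds. Turning to paragraph (p): (p) is engaged — aggregate throughput is 3,790 units, meeting the 3,350 units threshold. So (e) is unavailable.

No — exception (d) applies; Cora does not need a building permit.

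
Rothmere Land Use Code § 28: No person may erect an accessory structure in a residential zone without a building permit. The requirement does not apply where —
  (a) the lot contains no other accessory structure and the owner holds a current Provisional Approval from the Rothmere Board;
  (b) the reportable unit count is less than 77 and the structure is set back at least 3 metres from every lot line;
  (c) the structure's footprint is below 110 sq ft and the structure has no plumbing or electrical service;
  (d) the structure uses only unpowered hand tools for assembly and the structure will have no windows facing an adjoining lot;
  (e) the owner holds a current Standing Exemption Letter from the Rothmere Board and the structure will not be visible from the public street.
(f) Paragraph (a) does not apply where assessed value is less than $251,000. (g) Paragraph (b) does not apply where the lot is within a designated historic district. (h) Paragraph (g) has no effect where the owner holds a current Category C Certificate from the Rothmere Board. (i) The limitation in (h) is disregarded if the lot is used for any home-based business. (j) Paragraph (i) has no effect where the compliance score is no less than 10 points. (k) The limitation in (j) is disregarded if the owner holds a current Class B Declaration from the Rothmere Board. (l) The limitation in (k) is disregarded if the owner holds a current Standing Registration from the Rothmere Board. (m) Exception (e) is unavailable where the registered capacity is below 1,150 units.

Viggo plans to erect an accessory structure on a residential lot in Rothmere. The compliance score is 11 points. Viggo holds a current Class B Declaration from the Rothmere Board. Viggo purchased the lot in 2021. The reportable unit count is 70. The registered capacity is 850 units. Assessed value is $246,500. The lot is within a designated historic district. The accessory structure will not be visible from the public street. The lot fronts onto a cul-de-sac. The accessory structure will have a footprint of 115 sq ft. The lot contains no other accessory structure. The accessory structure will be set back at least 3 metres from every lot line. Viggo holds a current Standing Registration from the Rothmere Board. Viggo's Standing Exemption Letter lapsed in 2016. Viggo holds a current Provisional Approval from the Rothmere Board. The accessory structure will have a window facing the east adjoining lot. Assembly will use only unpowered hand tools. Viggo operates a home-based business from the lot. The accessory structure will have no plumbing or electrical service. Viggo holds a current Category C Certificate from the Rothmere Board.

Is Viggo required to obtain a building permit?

No — exception (b) applies; Viggo does not need a building permit.

Exception (a) is satisfied on its face — the lot has no other accessory structure; a current Provisional Approval is held. But applying paragraph (f): (f) operates — assessed value is $246,500, less than the $251,000 limit. Exception (a) does not apply.
Exception (b): the reportable unit count is 70, less than the 77 limit; the setback is at least 3 m on every side — every condition holds. Applying paragraphs (g)–(l): (g) would limit (b) — the lot is in a historic district — but (h) sets (g) aside: (h) is engaged — a current Category C Certificate is held. (i) would limit (h) — a home-based business operates on the lot — but (j) sets (i) aside: (j) is triggered — the compliance score is 11 points, meeting the 10 points threshold. (k) is triggered (a current Class B Declaration is held), but is itself disapplied by (l): (l) operates against (k): a current Standing Registration is held. So (b) applies.
Exception (c) requires that the structure's footprint is below 110 sq ft; but the structure's footprint is 115 sq ft, not below 110 sq ft, so (c) is unavailable.
Exception (d) requires that the structure will have no windows facing an adjoining lot; but a window faces an adjoining lot, so (d) is unavailable.
Exception (e) fails — the Standing Exemption Letter is not current.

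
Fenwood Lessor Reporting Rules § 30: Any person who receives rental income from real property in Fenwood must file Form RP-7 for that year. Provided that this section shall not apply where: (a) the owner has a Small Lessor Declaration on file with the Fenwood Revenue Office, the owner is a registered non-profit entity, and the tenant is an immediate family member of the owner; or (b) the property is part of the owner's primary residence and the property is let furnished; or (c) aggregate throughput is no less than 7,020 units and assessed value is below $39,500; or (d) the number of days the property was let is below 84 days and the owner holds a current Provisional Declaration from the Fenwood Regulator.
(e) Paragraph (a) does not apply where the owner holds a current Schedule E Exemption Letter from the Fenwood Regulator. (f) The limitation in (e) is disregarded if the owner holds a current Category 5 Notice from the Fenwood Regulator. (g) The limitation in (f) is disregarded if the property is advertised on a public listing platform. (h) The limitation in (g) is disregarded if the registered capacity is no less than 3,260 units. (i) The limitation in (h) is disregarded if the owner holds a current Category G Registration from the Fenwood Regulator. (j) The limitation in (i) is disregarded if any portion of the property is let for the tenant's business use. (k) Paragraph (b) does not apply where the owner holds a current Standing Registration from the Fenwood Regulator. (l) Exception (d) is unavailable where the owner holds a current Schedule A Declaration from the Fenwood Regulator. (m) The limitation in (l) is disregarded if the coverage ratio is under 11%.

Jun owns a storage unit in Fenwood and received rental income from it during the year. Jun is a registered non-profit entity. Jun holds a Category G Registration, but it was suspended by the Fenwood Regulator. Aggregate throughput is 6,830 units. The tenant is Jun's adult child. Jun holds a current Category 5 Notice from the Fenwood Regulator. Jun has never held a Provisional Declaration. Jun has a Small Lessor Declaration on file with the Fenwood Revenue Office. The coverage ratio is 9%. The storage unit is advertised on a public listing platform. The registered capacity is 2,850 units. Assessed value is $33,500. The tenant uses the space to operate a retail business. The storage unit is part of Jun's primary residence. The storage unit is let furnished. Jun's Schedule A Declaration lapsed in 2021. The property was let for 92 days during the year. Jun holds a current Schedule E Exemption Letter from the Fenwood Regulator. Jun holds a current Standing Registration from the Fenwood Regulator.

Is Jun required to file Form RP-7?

Yes — Jun must file Form RP-7.

Exception (a)'s conditions are all satisfied: a Small Lessor Declaration is on file; Jun is a registered non-profit; the tenant is an immediate family member. But applying paragraphs (e)–(j): (e) operates against (a): a current Schedule E Exemption Letter is held. (f) would limit (e) — a current Category 5 Notice is held — but (g) sets (f) aside: (g) operates against (f): the property is publicly advertised. (h) does not operate here (the registered capacity is 2,850 units, short of 3,260 units), so (g) stands. So (a) is unavailable.
Exception (b): the storage unit is part of the primary residence; the property is let furnished — every condition holds. However, paragraph (k) must be considered: (k) is engaged — a current Standing Registration is held. Exception (b) does not apply.
Exception (c) does not apply: aggregate throughput is 6,830 units, short of 7,020 units.
Exception (d) fails — the number of days the property was let is 92 days, not below 84 days.
No exception displaces § 30.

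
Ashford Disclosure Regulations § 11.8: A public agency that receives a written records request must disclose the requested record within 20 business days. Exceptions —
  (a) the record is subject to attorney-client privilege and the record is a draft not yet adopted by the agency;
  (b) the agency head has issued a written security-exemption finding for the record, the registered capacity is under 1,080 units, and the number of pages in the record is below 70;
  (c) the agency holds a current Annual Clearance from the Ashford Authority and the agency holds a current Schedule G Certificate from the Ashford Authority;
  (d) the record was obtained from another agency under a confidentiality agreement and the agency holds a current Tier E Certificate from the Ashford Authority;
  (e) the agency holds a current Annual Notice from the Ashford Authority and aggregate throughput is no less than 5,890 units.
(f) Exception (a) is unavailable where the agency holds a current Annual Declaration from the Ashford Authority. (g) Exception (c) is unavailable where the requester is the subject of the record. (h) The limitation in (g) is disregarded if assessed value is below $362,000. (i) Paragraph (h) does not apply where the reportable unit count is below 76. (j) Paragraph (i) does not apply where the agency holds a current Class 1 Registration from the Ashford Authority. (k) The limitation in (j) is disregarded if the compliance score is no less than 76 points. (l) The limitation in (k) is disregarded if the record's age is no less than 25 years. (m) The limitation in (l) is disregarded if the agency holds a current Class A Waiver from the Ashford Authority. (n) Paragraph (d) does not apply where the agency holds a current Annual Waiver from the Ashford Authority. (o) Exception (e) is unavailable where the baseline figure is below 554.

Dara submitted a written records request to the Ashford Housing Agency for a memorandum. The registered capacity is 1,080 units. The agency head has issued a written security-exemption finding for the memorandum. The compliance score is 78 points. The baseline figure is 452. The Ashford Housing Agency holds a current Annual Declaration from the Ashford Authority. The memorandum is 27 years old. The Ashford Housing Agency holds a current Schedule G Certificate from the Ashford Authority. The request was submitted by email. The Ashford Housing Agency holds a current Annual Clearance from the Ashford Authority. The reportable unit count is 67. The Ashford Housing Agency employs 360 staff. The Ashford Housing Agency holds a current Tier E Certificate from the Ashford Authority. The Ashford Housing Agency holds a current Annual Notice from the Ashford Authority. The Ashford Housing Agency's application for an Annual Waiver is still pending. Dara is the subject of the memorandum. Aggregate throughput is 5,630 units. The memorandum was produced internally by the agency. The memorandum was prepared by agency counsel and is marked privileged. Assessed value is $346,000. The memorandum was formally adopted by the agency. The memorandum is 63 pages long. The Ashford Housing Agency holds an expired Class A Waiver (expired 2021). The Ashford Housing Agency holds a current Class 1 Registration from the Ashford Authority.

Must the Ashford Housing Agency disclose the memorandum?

No — exception (c) applies; the Ashford Housing Agency is not required to disclose the memorandum.

Exception (a) fails — the memorandum has been formally adopted.
Exception (b) requires that the registered capacity is under 1,080 units; but the registered capacity is 1,080 units, not under 1,080 units, so (b) is unavailable.
Exception (c)'s conditions are all satisfied: a current Annual Clearance is held; a current Schedule G Certificate is held. As to paragraphs (g)–(m): (g) would limit (c) — Dara is the subject of the memorandum — but (h) sets (g) aside: (h) operates against (g): assessed value is $346,000, below the $362,000 limit. (i) would limit (h) — the reportable unit count is 67, below the 76 limit — but (j) sets (i) aside: (j) applies — a current Class 1 Registration is held. (k) would limit (j) — the compliance score is 78 points, meeting the 76 points threshold — but (l) sets (k) aside: (l) is engaged — the record's age is 27 years, meeting the 25 years threshold. (m) is not engaged (the Class A Waiver is not current), so (l) stands. (c) remains available.
Exception (d) requires that the record was obtained from another agency under a confidentiality agreement; but the memorandum was produced internally, so (d) is unavailable.
Exception (e) requires that aggregate throughput is no less than 5,890 units; but aggregate throughput is 5,630 units, short of 5,890 units, so (e) is unavailable.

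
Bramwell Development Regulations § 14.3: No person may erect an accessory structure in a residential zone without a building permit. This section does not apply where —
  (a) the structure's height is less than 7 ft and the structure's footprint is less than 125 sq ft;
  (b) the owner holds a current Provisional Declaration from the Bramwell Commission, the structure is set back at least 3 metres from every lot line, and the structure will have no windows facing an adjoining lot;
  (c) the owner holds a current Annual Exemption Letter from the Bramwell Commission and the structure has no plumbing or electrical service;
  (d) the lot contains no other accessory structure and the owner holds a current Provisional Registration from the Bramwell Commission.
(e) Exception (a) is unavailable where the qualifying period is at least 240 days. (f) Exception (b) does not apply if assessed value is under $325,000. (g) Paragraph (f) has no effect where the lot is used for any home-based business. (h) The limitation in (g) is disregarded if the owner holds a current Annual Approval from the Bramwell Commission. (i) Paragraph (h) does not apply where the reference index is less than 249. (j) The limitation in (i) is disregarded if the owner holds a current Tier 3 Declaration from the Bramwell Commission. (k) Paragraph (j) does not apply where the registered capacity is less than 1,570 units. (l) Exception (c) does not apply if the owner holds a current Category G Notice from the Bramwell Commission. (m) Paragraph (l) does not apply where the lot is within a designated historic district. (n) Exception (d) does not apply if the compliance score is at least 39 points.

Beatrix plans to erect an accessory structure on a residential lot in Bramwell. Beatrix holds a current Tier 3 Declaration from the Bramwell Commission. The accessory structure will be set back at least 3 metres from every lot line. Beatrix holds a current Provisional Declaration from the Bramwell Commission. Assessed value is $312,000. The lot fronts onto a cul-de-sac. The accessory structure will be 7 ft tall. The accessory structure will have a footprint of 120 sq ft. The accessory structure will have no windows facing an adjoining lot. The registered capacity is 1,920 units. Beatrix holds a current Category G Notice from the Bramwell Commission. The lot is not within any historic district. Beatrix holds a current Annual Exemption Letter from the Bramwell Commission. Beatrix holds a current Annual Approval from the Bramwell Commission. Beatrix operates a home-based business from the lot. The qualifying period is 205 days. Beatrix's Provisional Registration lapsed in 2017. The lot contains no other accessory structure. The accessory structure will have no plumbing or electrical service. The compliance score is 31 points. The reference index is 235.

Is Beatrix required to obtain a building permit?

Exception (a) requires that the structure's height is less than 7 ft; but the structure's height is 7 ft, not less than 7 ft, so (a) is unavailable.
Exception (b)'s conditions are all satisfied: a current Provisional Declaration is held; the setback is at least 3 m on every side; no windows face an adjoining lot. Turning to paragraphs (f)–(k): (f) is triggered — assessed value is $312,000, under the $325,000 limit. (g) applies (a home-based business operates on the lot), but is displaced by (h): (h) is triggered — a current Annual Approval is held. (i) would limit (h) — the reference index is 235, less than the 249 limit — but (j) sets (i) aside: (j) applies — a current Tier 3 Declaration is held. (k) is not engaged (the registered capacity is 1,920 units, not less than 1,570 units), so (j) stands. Exception (b) does not apply.
All of (c)'s requirements are met (a current Annual Exemption Letter is held; there is no plumbing or electrical service). But: (l) operates — a current Category G Notice is held. (m), which would lift (l), is not engaged — the lot is not in a historic district. So (c) is unavailable.
Exception (d) requires that the owner holds a current Provisional Registration from the Bramwell Commission; but the Provisional Registration is not current, so (d) is unavailable.
No exception displaces § 14.3.

Yes — Beatrix must obtain a building permit.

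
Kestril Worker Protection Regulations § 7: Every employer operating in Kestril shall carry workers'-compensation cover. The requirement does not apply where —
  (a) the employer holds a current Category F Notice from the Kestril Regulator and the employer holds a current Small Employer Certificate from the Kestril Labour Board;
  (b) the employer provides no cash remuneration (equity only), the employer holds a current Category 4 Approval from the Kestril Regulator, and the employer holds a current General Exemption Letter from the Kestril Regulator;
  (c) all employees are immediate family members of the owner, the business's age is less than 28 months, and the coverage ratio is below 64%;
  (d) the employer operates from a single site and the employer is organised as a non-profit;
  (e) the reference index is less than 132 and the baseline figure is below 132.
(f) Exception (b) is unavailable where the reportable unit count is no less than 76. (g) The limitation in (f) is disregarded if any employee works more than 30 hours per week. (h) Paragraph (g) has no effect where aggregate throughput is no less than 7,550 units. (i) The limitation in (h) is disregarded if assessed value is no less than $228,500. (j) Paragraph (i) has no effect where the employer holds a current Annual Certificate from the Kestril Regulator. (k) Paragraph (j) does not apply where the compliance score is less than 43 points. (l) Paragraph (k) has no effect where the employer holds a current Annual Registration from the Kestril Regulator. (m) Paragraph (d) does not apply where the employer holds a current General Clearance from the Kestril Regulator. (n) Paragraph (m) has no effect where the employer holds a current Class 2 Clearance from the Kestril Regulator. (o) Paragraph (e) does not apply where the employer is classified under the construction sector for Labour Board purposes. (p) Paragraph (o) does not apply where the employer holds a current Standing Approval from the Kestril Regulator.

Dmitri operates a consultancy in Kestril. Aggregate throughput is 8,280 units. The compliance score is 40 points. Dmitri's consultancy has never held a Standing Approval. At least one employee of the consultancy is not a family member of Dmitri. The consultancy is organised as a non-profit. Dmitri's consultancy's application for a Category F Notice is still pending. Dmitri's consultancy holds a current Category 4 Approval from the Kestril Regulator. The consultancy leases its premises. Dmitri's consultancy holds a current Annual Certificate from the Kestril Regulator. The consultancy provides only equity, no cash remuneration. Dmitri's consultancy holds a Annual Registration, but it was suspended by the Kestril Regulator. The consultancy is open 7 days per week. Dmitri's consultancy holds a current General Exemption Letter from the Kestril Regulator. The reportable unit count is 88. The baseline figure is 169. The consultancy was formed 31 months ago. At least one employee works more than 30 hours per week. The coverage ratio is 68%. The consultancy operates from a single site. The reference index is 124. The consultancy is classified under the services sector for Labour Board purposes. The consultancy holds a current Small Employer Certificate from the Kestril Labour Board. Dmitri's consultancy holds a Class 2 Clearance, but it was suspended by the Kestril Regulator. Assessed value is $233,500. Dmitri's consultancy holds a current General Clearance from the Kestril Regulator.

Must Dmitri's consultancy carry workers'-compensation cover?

No — exception (b) applies; Dmitri's consultancy is not required to carry workers'-compensation cover.

Exception (a) does not apply: no current Category F Notice is held.
Exception (b): remuneration is equity-only; a current Category 4 Approval is held; a current General Exemption Letter is held — every condition holds. Considering the limiting provisions: (f) would limit (b) — the reportable unit count is 88, meeting the 76 threshold — but (g) sets (f) aside: (g) applies — at least one employee exceeds 30 hours/week. (h) operates (aggregate throughput is 8,280 units, meeting the 7,550 units threshold), but is set aside by (i): (i) operates against (h): assessed value is $233,500, meeting the $228,500 threshold. (j) is triggered (a current Annual Certificate is held), but yields to (k): (k) is triggered — the compliance score is 40 points, less than the 43 points limit. (l), which would lift (k), is not engaged — no current Annual Registration is held. Exception (b) stands.
Exception (c) fails — at least one employee is not a family member.
Exception (d) is satisfied on its face — the employer operates from a single site; the employer is a non-profit. However, paragraphs (m)–(n) must be considered: (m) is triggered — a current General Clearance is held. (n), which would lift (m), does not operate here — no current Class 2 Clearance is held. So (d) is unavailable.
Exception (e) requires that the baseline figure is below 132; but the baseline figure is 169, not below 132, so (e) is unavailable.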